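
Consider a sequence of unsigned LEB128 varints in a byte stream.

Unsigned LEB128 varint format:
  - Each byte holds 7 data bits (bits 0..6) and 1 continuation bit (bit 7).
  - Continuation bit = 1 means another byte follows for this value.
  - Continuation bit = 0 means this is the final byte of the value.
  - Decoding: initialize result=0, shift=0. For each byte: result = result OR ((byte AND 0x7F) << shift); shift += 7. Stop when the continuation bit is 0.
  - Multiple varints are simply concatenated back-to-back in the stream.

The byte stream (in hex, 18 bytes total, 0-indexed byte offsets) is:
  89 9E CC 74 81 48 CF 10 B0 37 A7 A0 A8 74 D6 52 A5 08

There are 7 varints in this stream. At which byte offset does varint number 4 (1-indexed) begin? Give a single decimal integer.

Answer: 8

Derivation:
  byte[0]=0x89 cont=1 payload=0x09=9: acc |= 9<<0 -> acc=9 shift=7
  byte[1]=0x9E cont=1 payload=0x1E=30: acc |= 30<<7 -> acc=3849 shift=14
  byte[2]=0xCC cont=1 payload=0x4C=76: acc |= 76<<14 -> acc=1249033 shift=21
  byte[3]=0x74 cont=0 payload=0x74=116: acc |= 116<<21 -> acc=244518665 shift=28 [end]
Varint 1: bytes[0:4] = 89 9E CC 74 -> value 244518665 (4 byte(s))
  byte[4]=0x81 cont=1 payload=0x01=1: acc |= 1<<0 -> acc=1 shift=7
  byte[5]=0x48 cont=0 payload=0x48=72: acc |= 72<<7 -> acc=9217 shift=14 [end]
Varint 2: bytes[4:6] = 81 48 -> value 9217 (2 byte(s))
  byte[6]=0xCF cont=1 payload=0x4F=79: acc |= 79<<0 -> acc=79 shift=7
  byte[7]=0x10 cont=0 payload=0x10=16: acc |= 16<<7 -> acc=2127 shift=14 [end]
Varint 3: bytes[6:8] = CF 10 -> value 2127 (2 byte(s))
  byte[8]=0xB0 cont=1 payload=0x30=48: acc |= 48<<0 -> acc=48 shift=7
  byte[9]=0x37 cont=0 payload=0x37=55: acc |= 55<<7 -> acc=7088 shift=14 [end]
Varint 4: bytes[8:10] = B0 37 -> value 7088 (2 byte(s))
  byte[10]=0xA7 cont=1 payload=0x27=39: acc |= 39<<0 -> acc=39 shift=7
  byte[11]=0xA0 cont=1 payload=0x20=32: acc |= 32<<7 -> acc=4135 shift=14
  byte[12]=0xA8 cont=1 payload=0x28=40: acc |= 40<<14 -> acc=659495 shift=21
  byte[13]=0x74 cont=0 payload=0x74=116: acc |= 116<<21 -> acc=243929127 shift=28 [end]
Varint 5: bytes[10:14] = A7 A0 A8 74 -> value 243929127 (4 byte(s))
  byte[14]=0xD6 cont=1 payload=0x56=86: acc |= 86<<0 -> acc=86 shift=7
  byte[15]=0x52 cont=0 payload=0x52=82: acc |= 82<<7 -> acc=10582 shift=14 [end]
Varint 6: bytes[14:16] = D6 52 -> value 10582 (2 byte(s))
  byte[16]=0xA5 cont=1 payload=0x25=37: acc |= 37<<0 -> acc=37 shift=7
  byte[17]=0x08 cont=0 payload=0x08=8: acc |= 8<<7 -> acc=1061 shift=14 [end]
Varint 7: bytes[16:18] = A5 08 -> value 1061 (2 byte(s))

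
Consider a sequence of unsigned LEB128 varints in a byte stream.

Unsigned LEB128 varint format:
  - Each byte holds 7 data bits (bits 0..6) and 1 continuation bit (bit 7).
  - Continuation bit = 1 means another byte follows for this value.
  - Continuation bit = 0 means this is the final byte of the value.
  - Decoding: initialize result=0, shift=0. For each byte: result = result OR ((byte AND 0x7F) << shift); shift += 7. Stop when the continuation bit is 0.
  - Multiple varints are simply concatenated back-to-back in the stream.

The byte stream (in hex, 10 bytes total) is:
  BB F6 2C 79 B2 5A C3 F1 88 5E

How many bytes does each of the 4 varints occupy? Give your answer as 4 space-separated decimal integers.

  byte[0]=0xBB cont=1 payload=0x3B=59: acc |= 59<<0 -> acc=59 shift=7
  byte[1]=0xF6 cont=1 payload=0x76=118: acc |= 118<<7 -> acc=15163 shift=14
  byte[2]=0x2C cont=0 payload=0x2C=44: acc |= 44<<14 -> acc=736059 shift=21 [end]
Varint 1: bytes[0:3] = BB F6 2C -> value 736059 (3 byte(s))
  byte[3]=0x79 cont=0 payload=0x79=121: acc |= 121<<0 -> acc=121 shift=7 [end]
Varint 2: bytes[3:4] = 79 -> value 121 (1 byte(s))
  byte[4]=0xB2 cont=1 payload=0x32=50: acc |= 50<<0 -> acc=50 shift=7
  byte[5]=0x5A cont=0 payload=0x5A=90: acc |= 90<<7 -> acc=11570 shift=14 [end]
Varint 3: bytes[4:6] = B2 5A -> value 11570 (2 byte(s))
  byte[6]=0xC3 cont=1 payload=0x43=67: acc |= 67<<0 -> acc=67 shift=7
  byte[7]=0xF1 cont=1 payload=0x71=113: acc |= 113<<7 -> acc=14531 shift=14
  byte[8]=0x88 cont=1 payload=0x08=8: acc |= 8<<14 -> acc=145603 shift=21
  byte[9]=0x5E cont=0 payload=0x5E=94: acc |= 94<<21 -> acc=197277891 shift=28 [end]
Varint 4: bytes[6:10] = C3 F1 88 5E -> value 197277891 (4 byte(s))

Answer: 3 1 2 4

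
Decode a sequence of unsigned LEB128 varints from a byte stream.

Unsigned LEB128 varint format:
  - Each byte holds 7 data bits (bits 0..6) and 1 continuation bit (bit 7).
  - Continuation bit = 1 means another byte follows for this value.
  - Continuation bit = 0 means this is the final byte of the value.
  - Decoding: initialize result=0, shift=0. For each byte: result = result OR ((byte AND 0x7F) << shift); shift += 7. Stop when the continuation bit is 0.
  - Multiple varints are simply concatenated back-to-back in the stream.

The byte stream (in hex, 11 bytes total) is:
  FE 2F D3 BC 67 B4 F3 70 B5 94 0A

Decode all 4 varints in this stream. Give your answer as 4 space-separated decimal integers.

  byte[0]=0xFE cont=1 payload=0x7E=126: acc |= 126<<0 -> acc=126 shift=7
  byte[1]=0x2F cont=0 payload=0x2F=47: acc |= 47<<7 -> acc=6142 shift=14 [end]
Varint 1: bytes[0:2] = FE 2F -> value 6142 (2 byte(s))
  byte[2]=0xD3 cont=1 payload=0x53=83: acc |= 83<<0 -> acc=83 shift=7
  byte[3]=0xBC cont=1 payload=0x3C=60: acc |= 60<<7 -> acc=7763 shift=14
  byte[4]=0x67 cont=0 payload=0x67=103: acc |= 103<<14 -> acc=1695315 shift=21 [end]
Varint 2: bytes[2:5] = D3 BC 67 -> value 1695315 (3 byte(s))
  byte[5]=0xB4 cont=1 payload=0x34=52: acc |= 52<<0 -> acc=52 shift=7
  byte[6]=0xF3 cont=1 payload=0x73=115: acc |= 115<<7 -> acc=14772 shift=14
  byte[7]=0x70 cont=0 payload=0x70=112: acc |= 112<<14 -> acc=1849780 shift=21 [end]
Varint 3: bytes[5:8] = B4 F3 70 -> value 1849780 (3 byte(s))
  byte[8]=0xB5 cont=1 payload=0x35=53: acc |= 53<<0 -> acc=53 shift=7
  byte[9]=0x94 cont=1 payload=0x14=20: acc |= 20<<7 -> acc=2613 shift=14
  byte[10]=0x0A cont=0 payload=0x0A=10: acc |= 10<<14 -> acc=166453 shift=21 [end]
Varint 4: bytes[8:11] = B5 94 0A -> value 166453 (3 byte(s))

Answer: 6142 1695315 1849780 166453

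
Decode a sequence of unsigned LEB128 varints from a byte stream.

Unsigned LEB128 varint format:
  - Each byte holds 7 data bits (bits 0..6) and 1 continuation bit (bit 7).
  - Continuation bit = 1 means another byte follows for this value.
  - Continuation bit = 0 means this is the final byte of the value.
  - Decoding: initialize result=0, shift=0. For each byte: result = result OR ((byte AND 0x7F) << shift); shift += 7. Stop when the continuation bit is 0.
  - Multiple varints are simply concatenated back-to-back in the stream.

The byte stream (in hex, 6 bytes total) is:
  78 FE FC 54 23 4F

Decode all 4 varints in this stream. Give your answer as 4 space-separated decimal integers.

  byte[0]=0x78 cont=0 payload=0x78=120: acc |= 120<<0 -> acc=120 shift=7 [end]
Varint 1: bytes[0:1] = 78 -> value 120 (1 byte(s))
  byte[1]=0xFE cont=1 payload=0x7E=126: acc |= 126<<0 -> acc=126 shift=7
  byte[2]=0xFC cont=1 payload=0x7C=124: acc |= 124<<7 -> acc=15998 shift=14
  byte[3]=0x54 cont=0 payload=0x54=84: acc |= 84<<14 -> acc=1392254 shift=21 [end]
Varint 2: bytes[1:4] = FE FC 54 -> value 1392254 (3 byte(s))
  byte[4]=0x23 cont=0 payload=0x23=35: acc |= 35<<0 -> acc=35 shift=7 [end]
Varint 3: bytes[4:5] = 23 -> value 35 (1 byte(s))
  byte[5]=0x4F cont=0 payload=0x4F=79: acc |= 79<<0 -> acc=79 shift=7 [end]
Varint 4: bytes[5:6] = 4F -> value 79 (1 byte(s))

Answer: 120 1392254 35 79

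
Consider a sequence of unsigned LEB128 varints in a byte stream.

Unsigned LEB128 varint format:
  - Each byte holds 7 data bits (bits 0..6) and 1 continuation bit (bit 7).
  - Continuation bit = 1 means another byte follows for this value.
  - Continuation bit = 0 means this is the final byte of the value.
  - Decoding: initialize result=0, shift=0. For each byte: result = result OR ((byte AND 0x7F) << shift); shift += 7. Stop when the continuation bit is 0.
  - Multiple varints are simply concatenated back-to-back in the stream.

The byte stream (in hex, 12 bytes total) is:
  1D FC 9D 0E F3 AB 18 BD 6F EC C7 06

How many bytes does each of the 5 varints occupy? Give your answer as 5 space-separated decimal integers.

Answer: 1 3 3 2 3

Derivation:
  byte[0]=0x1D cont=0 payload=0x1D=29: acc |= 29<<0 -> acc=29 shift=7 [end]
Varint 1: bytes[0:1] = 1D -> value 29 (1 byte(s))
  byte[1]=0xFC cont=1 payload=0x7C=124: acc |= 124<<0 -> acc=124 shift=7
  byte[2]=0x9D cont=1 payload=0x1D=29: acc |= 29<<7 -> acc=3836 shift=14
  byte[3]=0x0E cont=0 payload=0x0E=14: acc |= 14<<14 -> acc=233212 shift=21 [end]
Varint 2: bytes[1:4] = FC 9D 0E -> value 233212 (3 byte(s))
  byte[4]=0xF3 cont=1 payload=0x73=115: acc |= 115<<0 -> acc=115 shift=7
  byte[5]=0xAB cont=1 payload=0x2B=43: acc |= 43<<7 -> acc=5619 shift=14
  byte[6]=0x18 cont=0 payload=0x18=24: acc |= 24<<14 -> acc=398835 shift=21 [end]
Varint 3: bytes[4:7] = F3 AB 18 -> value 398835 (3 byte(s))
  byte[7]=0xBD cont=1 payload=0x3D=61: acc |= 61<<0 -> acc=61 shift=7
  byte[8]=0x6F cont=0 payload=0x6F=111: acc |= 111<<7 -> acc=14269 shift=14 [end]
Varint 4: bytes[7:9] = BD 6F -> value 14269 (2 byte(s))
  byte[9]=0xEC cont=1 payload=0x6C=108: acc |= 108<<0 -> acc=108 shift=7
  byte[10]=0xC7 cont=1 payload=0x47=71: acc |= 71<<7 -> acc=9196 shift=14
  byte[11]=0x06 cont=0 payload=0x06=6: acc |= 6<<14 -> acc=107500 shift=21 [end]
Varint 5: bytes[9:12] = EC C7 06 -> value 107500 (3 byte(s))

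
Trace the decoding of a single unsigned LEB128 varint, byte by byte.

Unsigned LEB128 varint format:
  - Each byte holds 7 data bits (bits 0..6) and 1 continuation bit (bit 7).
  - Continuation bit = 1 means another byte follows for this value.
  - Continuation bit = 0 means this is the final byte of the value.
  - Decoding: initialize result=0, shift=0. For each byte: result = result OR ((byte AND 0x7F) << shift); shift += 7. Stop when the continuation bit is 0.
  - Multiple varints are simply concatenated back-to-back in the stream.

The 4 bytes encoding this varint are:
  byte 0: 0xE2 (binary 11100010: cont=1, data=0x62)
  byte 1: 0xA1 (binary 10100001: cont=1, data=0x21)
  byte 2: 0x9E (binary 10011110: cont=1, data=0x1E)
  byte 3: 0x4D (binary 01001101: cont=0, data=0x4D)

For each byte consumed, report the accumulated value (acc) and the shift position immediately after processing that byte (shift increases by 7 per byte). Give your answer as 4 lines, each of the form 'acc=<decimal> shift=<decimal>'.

byte 0=0xE2: payload=0x62=98, contrib = 98<<0 = 98; acc -> 98, shift -> 7
byte 1=0xA1: payload=0x21=33, contrib = 33<<7 = 4224; acc -> 4322, shift -> 14
byte 2=0x9E: payload=0x1E=30, contrib = 30<<14 = 491520; acc -> 495842, shift -> 21
byte 3=0x4D: payload=0x4D=77, contrib = 77<<21 = 161480704; acc -> 161976546, shift -> 28

Answer: acc=98 shift=7
acc=4322 shift=14
acc=495842 shift=21
acc=161976546 shift=28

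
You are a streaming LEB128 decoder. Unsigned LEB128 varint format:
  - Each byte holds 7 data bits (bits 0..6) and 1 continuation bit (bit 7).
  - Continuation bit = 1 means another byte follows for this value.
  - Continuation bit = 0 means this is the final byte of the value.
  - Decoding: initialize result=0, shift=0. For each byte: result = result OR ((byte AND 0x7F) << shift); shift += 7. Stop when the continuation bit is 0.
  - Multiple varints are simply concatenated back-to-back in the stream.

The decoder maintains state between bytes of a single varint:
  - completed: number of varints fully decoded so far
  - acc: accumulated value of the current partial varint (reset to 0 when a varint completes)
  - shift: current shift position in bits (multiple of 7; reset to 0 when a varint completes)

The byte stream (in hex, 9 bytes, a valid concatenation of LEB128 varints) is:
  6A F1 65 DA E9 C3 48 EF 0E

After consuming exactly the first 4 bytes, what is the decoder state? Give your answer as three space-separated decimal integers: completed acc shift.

Answer: 2 90 7

Derivation:
byte[0]=0x6A cont=0 payload=0x6A: varint #1 complete (value=106); reset -> completed=1 acc=0 shift=0
byte[1]=0xF1 cont=1 payload=0x71: acc |= 113<<0 -> completed=1 acc=113 shift=7
byte[2]=0x65 cont=0 payload=0x65: varint #2 complete (value=13041); reset -> completed=2 acc=0 shift=0
byte[3]=0xDA cont=1 payload=0x5A: acc |= 90<<0 -> completed=2 acc=90 shift=7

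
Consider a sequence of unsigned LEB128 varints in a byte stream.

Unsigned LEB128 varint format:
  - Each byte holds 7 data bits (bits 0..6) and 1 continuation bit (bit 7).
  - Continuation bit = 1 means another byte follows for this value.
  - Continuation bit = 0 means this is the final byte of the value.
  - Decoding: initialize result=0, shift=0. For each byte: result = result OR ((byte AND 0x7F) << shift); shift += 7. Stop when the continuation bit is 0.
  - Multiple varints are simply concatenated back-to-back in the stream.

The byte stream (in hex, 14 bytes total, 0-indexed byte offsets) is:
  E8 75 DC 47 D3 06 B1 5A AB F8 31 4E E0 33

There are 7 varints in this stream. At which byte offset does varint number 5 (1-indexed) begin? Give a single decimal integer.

Answer: 8

Derivation:
  byte[0]=0xE8 cont=1 payload=0x68=104: acc |= 104<<0 -> acc=104 shift=7
  byte[1]=0x75 cont=0 payload=0x75=117: acc |= 117<<7 -> acc=15080 shift=14 [end]
Varint 1: bytes[0:2] = E8 75 -> value 15080 (2 byte(s))
  byte[2]=0xDC cont=1 payload=0x5C=92: acc |= 92<<0 -> acc=92 shift=7
  byte[3]=0x47 cont=0 payload=0x47=71: acc |= 71<<7 -> acc=9180 shift=14 [end]
Varint 2: bytes[2:4] = DC 47 -> value 9180 (2 byte(s))
  byte[4]=0xD3 cont=1 payload=0x53=83: acc |= 83<<0 -> acc=83 shift=7
  byte[5]=0x06 cont=0 payload=0x06=6: acc |= 6<<7 -> acc=851 shift=14 [end]
Varint 3: bytes[4:6] = D3 06 -> value 851 (2 byte(s))
  byte[6]=0xB1 cont=1 payload=0x31=49: acc |= 49<<0 -> acc=49 shift=7
  byte[7]=0x5A cont=0 payload=0x5A=90: acc |= 90<<7 -> acc=11569 shift=14 [end]
Varint 4: bytes[6:8] = B1 5A -> value 11569 (2 byte(s))
  byte[8]=0xAB cont=1 payload=0x2B=43: acc |= 43<<0 -> acc=43 shift=7
  byte[9]=0xF8 cont=1 payload=0x78=120: acc |= 120<<7 -> acc=15403 shift=14
  byte[10]=0x31 cont=0 payload=0x31=49: acc |= 49<<14 -> acc=818219 shift=21 [end]
Varint 5: bytes[8:11] = AB F8 31 -> value 818219 (3 byte(s))
  byte[11]=0x4E cont=0 payload=0x4E=78: acc |= 78<<0 -> acc=78 shift=7 [end]
Varint 6: bytes[11:12] = 4E -> value 78 (1 byte(s))
  byte[12]=0xE0 cont=1 payload=0x60=96: acc |= 96<<0 -> acc=96 shift=7
  byte[13]=0x33 cont=0 payload=0x33=51: acc |= 51<<7 -> acc=6624 shift=14 [end]
Varint 7: bytes[12:14] = E0 33 -> value 6624 (2 byte(s))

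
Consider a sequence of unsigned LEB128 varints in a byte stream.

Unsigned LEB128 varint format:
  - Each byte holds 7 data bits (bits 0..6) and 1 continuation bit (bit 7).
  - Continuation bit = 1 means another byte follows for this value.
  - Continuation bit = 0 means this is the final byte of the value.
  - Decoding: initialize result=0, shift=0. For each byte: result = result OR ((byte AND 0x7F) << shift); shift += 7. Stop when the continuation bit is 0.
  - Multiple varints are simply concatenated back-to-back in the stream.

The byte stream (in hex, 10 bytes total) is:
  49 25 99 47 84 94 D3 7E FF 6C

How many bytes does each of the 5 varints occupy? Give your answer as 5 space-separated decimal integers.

  byte[0]=0x49 cont=0 payload=0x49=73: acc |= 73<<0 -> acc=73 shift=7 [end]
Varint 1: bytes[0:1] = 49 -> value 73 (1 byte(s))
  byte[1]=0x25 cont=0 payload=0x25=37: acc |= 37<<0 -> acc=37 shift=7 [end]
Varint 2: bytes[1:2] = 25 -> value 37 (1 byte(s))
  byte[2]=0x99 cont=1 payload=0x19=25: acc |= 25<<0 -> acc=25 shift=7
  byte[3]=0x47 cont=0 payload=0x47=71: acc |= 71<<7 -> acc=9113 shift=14 [end]
Varint 3: bytes[2:4] = 99 47 -> value 9113 (2 byte(s))
  byte[4]=0x84 cont=1 payload=0x04=4: acc |= 4<<0 -> acc=4 shift=7
  byte[5]=0x94 cont=1 payload=0x14=20: acc |= 20<<7 -> acc=2564 shift=14
  byte[6]=0xD3 cont=1 payload=0x53=83: acc |= 83<<14 -> acc=1362436 shift=21
  byte[7]=0x7E cont=0 payload=0x7E=126: acc |= 126<<21 -> acc=265603588 shift=28 [end]
Varint 4: bytes[4:8] = 84 94 D3 7E -> value 265603588 (4 byte(s))
  byte[8]=0xFF cont=1 payload=0x7F=127: acc |= 127<<0 -> acc=127 shift=7
  byte[9]=0x6C cont=0 payload=0x6C=108: acc |= 108<<7 -> acc=13951 shift=14 [end]
Varint 5: bytes[8:10] = FF 6C -> value 13951 (2 byte(s))

Answer: 1 1 2 4 2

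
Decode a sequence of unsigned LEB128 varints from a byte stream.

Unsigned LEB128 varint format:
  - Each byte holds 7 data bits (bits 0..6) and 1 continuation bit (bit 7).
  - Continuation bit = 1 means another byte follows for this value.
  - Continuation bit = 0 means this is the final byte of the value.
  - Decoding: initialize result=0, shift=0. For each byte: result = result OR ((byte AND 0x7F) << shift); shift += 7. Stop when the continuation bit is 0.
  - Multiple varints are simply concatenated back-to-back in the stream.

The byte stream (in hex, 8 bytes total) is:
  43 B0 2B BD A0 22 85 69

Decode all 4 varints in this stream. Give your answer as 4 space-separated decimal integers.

  byte[0]=0x43 cont=0 payload=0x43=67: acc |= 67<<0 -> acc=67 shift=7 [end]
Varint 1: bytes[0:1] = 43 -> value 67 (1 byte(s))
  byte[1]=0xB0 cont=1 payload=0x30=48: acc |= 48<<0 -> acc=48 shift=7
  byte[2]=0x2B cont=0 payload=0x2B=43: acc |= 43<<7 -> acc=5552 shift=14 [end]
Varint 2: bytes[1:3] = B0 2B -> value 5552 (2 byte(s))
  byte[3]=0xBD cont=1 payload=0x3D=61: acc |= 61<<0 -> acc=61 shift=7
  byte[4]=0xA0 cont=1 payload=0x20=32: acc |= 32<<7 -> acc=4157 shift=14
  byte[5]=0x22 cont=0 payload=0x22=34: acc |= 34<<14 -> acc=561213 shift=21 [end]
Varint 3: bytes[3:6] = BD A0 22 -> value 561213 (3 byte(s))
  byte[6]=0x85 cont=1 payload=0x05=5: acc |= 5<<0 -> acc=5 shift=7
  byte[7]=0x69 cont=0 payload=0x69=105: acc |= 105<<7 -> acc=13445 shift=14 [end]
Varint 4: bytes[6:8] = 85 69 -> value 13445 (2 byte(s))

Answer: 67 5552 561213 13445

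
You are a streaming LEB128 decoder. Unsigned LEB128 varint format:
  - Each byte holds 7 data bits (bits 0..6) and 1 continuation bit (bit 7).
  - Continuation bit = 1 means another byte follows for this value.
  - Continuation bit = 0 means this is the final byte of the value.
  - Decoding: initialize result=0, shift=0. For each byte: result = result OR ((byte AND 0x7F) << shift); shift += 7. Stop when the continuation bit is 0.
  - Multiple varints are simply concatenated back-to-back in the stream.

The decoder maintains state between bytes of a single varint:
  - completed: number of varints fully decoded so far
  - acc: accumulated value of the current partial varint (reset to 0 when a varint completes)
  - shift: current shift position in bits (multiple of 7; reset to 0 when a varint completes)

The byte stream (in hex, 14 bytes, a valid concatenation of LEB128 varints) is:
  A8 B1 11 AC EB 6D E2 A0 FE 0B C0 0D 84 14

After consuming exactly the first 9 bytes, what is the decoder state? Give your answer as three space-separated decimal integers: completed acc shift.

byte[0]=0xA8 cont=1 payload=0x28: acc |= 40<<0 -> completed=0 acc=40 shift=7
byte[1]=0xB1 cont=1 payload=0x31: acc |= 49<<7 -> completed=0 acc=6312 shift=14
byte[2]=0x11 cont=0 payload=0x11: varint #1 complete (value=284840); reset -> completed=1 acc=0 shift=0
byte[3]=0xAC cont=1 payload=0x2C: acc |= 44<<0 -> completed=1 acc=44 shift=7
byte[4]=0xEB cont=1 payload=0x6B: acc |= 107<<7 -> completed=1 acc=13740 shift=14
byte[5]=0x6D cont=0 payload=0x6D: varint #2 complete (value=1799596); reset -> completed=2 acc=0 shift=0
byte[6]=0xE2 cont=1 payload=0x62: acc |= 98<<0 -> completed=2 acc=98 shift=7
byte[7]=0xA0 cont=1 payload=0x20: acc |= 32<<7 -> completed=2 acc=4194 shift=14
byte[8]=0xFE cont=1 payload=0x7E: acc |= 126<<14 -> completed=2 acc=2068578 shift=21

Answer: 2 2068578 21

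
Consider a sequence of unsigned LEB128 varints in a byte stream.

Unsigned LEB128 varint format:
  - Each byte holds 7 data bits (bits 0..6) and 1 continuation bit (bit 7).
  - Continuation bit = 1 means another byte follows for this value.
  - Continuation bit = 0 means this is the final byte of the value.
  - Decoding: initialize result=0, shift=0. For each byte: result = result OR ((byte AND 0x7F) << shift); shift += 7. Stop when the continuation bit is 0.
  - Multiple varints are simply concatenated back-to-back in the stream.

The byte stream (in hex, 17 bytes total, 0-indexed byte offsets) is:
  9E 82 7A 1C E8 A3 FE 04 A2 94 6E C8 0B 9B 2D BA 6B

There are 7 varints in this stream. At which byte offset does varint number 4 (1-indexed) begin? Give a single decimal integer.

  byte[0]=0x9E cont=1 payload=0x1E=30: acc |= 30<<0 -> acc=30 shift=7
  byte[1]=0x82 cont=1 payload=0x02=2: acc |= 2<<7 -> acc=286 shift=14
  byte[2]=0x7A cont=0 payload=0x7A=122: acc |= 122<<14 -> acc=1999134 shift=21 [end]
Varint 1: bytes[0:3] = 9E 82 7A -> value 1999134 (3 byte(s))
  byte[3]=0x1C cont=0 payload=0x1C=28: acc |= 28<<0 -> acc=28 shift=7 [end]
Varint 2: bytes[3:4] = 1C -> value 28 (1 byte(s))
  byte[4]=0xE8 cont=1 payload=0x68=104: acc |= 104<<0 -> acc=104 shift=7
  byte[5]=0xA3 cont=1 payload=0x23=35: acc |= 35<<7 -> acc=4584 shift=14
  byte[6]=0xFE cont=1 payload=0x7E=126: acc |= 126<<14 -> acc=2068968 shift=21
  byte[7]=0x04 cont=0 payload=0x04=4: acc |= 4<<21 -> acc=10457576 shift=28 [end]
Varint 3: bytes[4:8] = E8 A3 FE 04 -> value 10457576 (4 byte(s))
  byte[8]=0xA2 cont=1 payload=0x22=34: acc |= 34<<0 -> acc=34 shift=7
  byte[9]=0x94 cont=1 payload=0x14=20: acc |= 20<<7 -> acc=2594 shift=14
  byte[10]=0x6E cont=0 payload=0x6E=110: acc |= 110<<14 -> acc=1804834 shift=21 [end]
Varint 4: bytes[8:11] = A2 94 6E -> value 1804834 (3 byte(s))
  byte[11]=0xC8 cont=1 payload=0x48=72: acc |= 72<<0 -> acc=72 shift=7
  byte[12]=0x0B cont=0 payload=0x0B=11: acc |= 11<<7 -> acc=1480 shift=14 [end]
Varint 5: bytes[11:13] = C8 0B -> value 1480 (2 byte(s))
  byte[13]=0x9B cont=1 payload=0x1B=27: acc |= 27<<0 -> acc=27 shift=7
  byte[14]=0x2D cont=0 payload=0x2D=45: acc |= 45<<7 -> acc=5787 shift=14 [end]
Varint 6: bytes[13:15] = 9B 2D -> value 5787 (2 byte(s))
  byte[15]=0xBA cont=1 payload=0x3A=58: acc |= 58<<0 -> acc=58 shift=7
  byte[16]=0x6B cont=0 payload=0x6B=107: acc |= 107<<7 -> acc=13754 shift=14 [end]
Varint 7: bytes[15:17] = BA 6B -> value 13754 (2 byte(s))

Answer: 8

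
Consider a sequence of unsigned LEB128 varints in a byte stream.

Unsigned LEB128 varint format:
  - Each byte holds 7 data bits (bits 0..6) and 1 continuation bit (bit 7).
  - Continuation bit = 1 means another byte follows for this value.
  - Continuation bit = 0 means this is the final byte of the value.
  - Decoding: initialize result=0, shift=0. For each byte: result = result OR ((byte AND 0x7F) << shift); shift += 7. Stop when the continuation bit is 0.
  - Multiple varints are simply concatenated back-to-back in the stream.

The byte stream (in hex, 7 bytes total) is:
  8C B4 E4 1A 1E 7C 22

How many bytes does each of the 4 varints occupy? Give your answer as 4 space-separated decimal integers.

  byte[0]=0x8C cont=1 payload=0x0C=12: acc |= 12<<0 -> acc=12 shift=7
  byte[1]=0xB4 cont=1 payload=0x34=52: acc |= 52<<7 -> acc=6668 shift=14
  byte[2]=0xE4 cont=1 payload=0x64=100: acc |= 100<<14 -> acc=1645068 shift=21
  byte[3]=0x1A cont=0 payload=0x1A=26: acc |= 26<<21 -> acc=56171020 shift=28 [end]
Varint 1: bytes[0:4] = 8C B4 E4 1A -> value 56171020 (4 byte(s))
  byte[4]=0x1E cont=0 payload=0x1E=30: acc |= 30<<0 -> acc=30 shift=7 [end]
Varint 2: bytes[4:5] = 1E -> value 30 (1 byte(s))
  byte[5]=0x7C cont=0 payload=0x7C=124: acc |= 124<<0 -> acc=124 shift=7 [end]
Varint 3: bytes[5:6] = 7C -> value 124 (1 byte(s))
  byte[6]=0x22 cont=0 payload=0x22=34: acc |= 34<<0 -> acc=34 shift=7 [end]
Varint 4: bytes[6:7] = 22 -> value 34 (1 byte(s))

Answer: 4 1 1 1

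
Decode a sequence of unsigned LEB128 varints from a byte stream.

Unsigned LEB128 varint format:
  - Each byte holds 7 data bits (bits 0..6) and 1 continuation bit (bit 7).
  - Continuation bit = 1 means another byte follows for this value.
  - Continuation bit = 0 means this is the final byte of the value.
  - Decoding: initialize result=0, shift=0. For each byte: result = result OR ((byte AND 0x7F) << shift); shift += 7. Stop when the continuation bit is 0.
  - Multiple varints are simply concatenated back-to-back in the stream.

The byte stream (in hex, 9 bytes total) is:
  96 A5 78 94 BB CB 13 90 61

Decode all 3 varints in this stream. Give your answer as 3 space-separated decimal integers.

Answer: 1970838 41082260 12432

Derivation:
  byte[0]=0x96 cont=1 payload=0x16=22: acc |= 22<<0 -> acc=22 shift=7
  byte[1]=0xA5 cont=1 payload=0x25=37: acc |= 37<<7 -> acc=4758 shift=14
  byte[2]=0x78 cont=0 payload=0x78=120: acc |= 120<<14 -> acc=1970838 shift=21 [end]
Varint 1: bytes[0:3] = 96 A5 78 -> value 1970838 (3 byte(s))
  byte[3]=0x94 cont=1 payload=0x14=20: acc |= 20<<0 -> acc=20 shift=7
  byte[4]=0xBB cont=1 payload=0x3B=59: acc |= 59<<7 -> acc=7572 shift=14
  byte[5]=0xCB cont=1 payload=0x4B=75: acc |= 75<<14 -> acc=1236372 shift=21
  byte[6]=0x13 cont=0 payload=0x13=19: acc |= 19<<21 -> acc=41082260 shift=28 [end]
Varint 2: bytes[3:7] = 94 BB CB 13 -> value 41082260 (4 byte(s))
  byte[7]=0x90 cont=1 payload=0x10=16: acc |= 16<<0 -> acc=16 shift=7
  byte[8]=0x61 cont=0 payload=0x61=97: acc |= 97<<7 -> acc=12432 shift=14 [end]
Varint 3: bytes[7:9] = 90 61 -> value 12432 (2 byte(s))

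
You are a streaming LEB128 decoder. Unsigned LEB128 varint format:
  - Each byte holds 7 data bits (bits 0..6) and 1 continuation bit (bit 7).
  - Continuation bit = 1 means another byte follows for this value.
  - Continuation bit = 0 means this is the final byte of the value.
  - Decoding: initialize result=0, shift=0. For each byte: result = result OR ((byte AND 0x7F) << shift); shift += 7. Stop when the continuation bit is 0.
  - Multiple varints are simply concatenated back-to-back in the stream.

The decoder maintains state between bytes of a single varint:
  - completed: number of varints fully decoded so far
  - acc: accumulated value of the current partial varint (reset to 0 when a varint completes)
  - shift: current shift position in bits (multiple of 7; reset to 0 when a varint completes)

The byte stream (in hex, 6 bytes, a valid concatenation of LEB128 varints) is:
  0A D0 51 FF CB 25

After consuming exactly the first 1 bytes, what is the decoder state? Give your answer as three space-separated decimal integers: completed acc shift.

byte[0]=0x0A cont=0 payload=0x0A: varint #1 complete (value=10); reset -> completed=1 acc=0 shift=0

Answer: 1 0 0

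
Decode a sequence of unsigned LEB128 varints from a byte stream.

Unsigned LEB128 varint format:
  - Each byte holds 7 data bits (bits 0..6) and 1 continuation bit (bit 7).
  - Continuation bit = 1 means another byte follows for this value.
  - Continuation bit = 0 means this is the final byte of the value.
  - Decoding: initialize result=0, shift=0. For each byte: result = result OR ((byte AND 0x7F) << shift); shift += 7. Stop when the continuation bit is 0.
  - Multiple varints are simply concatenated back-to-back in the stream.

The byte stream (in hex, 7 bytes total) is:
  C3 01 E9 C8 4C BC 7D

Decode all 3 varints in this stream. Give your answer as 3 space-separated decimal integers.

  byte[0]=0xC3 cont=1 payload=0x43=67: acc |= 67<<0 -> acc=67 shift=7
  byte[1]=0x01 cont=0 payload=0x01=1: acc |= 1<<7 -> acc=195 shift=14 [end]
Varint 1: bytes[0:2] = C3 01 -> value 195 (2 byte(s))
  byte[2]=0xE9 cont=1 payload=0x69=105: acc |= 105<<0 -> acc=105 shift=7
  byte[3]=0xC8 cont=1 payload=0x48=72: acc |= 72<<7 -> acc=9321 shift=14
  byte[4]=0x4C cont=0 payload=0x4C=76: acc |= 76<<14 -> acc=1254505 shift=21 [end]
Varint 2: bytes[2:5] = E9 C8 4C -> value 1254505 (3 byte(s))
  byte[5]=0xBC cont=1 payload=0x3C=60: acc |= 60<<0 -> acc=60 shift=7
  byte[6]=0x7D cont=0 payload=0x7D=125: acc |= 125<<7 -> acc=16060 shift=14 [end]
Varint 3: bytes[5:7] = BC 7D -> value 16060 (2 byte(s))

Answer: 195 1254505 16060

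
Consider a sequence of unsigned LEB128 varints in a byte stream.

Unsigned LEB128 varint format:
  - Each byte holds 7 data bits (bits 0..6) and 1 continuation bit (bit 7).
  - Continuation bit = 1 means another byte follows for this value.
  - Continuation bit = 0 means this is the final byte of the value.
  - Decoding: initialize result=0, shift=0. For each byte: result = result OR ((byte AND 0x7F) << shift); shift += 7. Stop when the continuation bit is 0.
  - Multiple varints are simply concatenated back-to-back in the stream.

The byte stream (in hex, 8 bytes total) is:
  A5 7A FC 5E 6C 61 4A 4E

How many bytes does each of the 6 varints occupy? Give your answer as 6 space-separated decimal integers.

Answer: 2 2 1 1 1 1

Derivation:
  byte[0]=0xA5 cont=1 payload=0x25=37: acc |= 37<<0 -> acc=37 shift=7
  byte[1]=0x7A cont=0 payload=0x7A=122: acc |= 122<<7 -> acc=15653 shift=14 [end]
Varint 1: bytes[0:2] = A5 7A -> value 15653 (2 byte(s))
  byte[2]=0xFC cont=1 payload=0x7C=124: acc |= 124<<0 -> acc=124 shift=7
  byte[3]=0x5E cont=0 payload=0x5E=94: acc |= 94<<7 -> acc=12156 shift=14 [end]
Varint 2: bytes[2:4] = FC 5E -> value 12156 (2 byte(s))
  byte[4]=0x6C cont=0 payload=0x6C=108: acc |= 108<<0 -> acc=108 shift=7 [end]
Varint 3: bytes[4:5] = 6C -> value 108 (1 byte(s))
  byte[5]=0x61 cont=0 payload=0x61=97: acc |= 97<<0 -> acc=97 shift=7 [end]
Varint 4: bytes[5:6] = 61 -> value 97 (1 byte(s))
  byte[6]=0x4A cont=0 payload=0x4A=74: acc |= 74<<0 -> acc=74 shift=7 [end]
Varint 5: bytes[6:7] = 4A -> value 74 (1 byte(s))
  byte[7]=0x4E cont=0 payload=0x4E=78: acc |= 78<<0 -> acc=78 shift=7 [end]
Varint 6: bytes[7:8] = 4E -> value 78 (1 byte(s))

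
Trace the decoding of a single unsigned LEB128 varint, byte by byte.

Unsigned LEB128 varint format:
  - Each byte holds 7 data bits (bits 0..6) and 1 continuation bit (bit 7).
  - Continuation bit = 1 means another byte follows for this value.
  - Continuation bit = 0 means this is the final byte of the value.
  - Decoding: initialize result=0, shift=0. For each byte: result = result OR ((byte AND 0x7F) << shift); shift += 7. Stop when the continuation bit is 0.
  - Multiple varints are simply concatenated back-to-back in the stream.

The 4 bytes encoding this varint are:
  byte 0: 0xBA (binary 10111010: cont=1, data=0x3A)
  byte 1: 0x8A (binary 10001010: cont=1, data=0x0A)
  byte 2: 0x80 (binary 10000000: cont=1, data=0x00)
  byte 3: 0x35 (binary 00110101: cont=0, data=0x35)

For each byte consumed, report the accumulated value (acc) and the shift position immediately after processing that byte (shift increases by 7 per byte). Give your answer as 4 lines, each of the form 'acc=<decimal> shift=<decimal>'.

Answer: acc=58 shift=7
acc=1338 shift=14
acc=1338 shift=21
acc=111150394 shift=28

Derivation:
byte 0=0xBA: payload=0x3A=58, contrib = 58<<0 = 58; acc -> 58, shift -> 7
byte 1=0x8A: payload=0x0A=10, contrib = 10<<7 = 1280; acc -> 1338, shift -> 14
byte 2=0x80: payload=0x00=0, contrib = 0<<14 = 0; acc -> 1338, shift -> 21
byte 3=0x35: payload=0x35=53, contrib = 53<<21 = 111149056; acc -> 111150394, shift -> 28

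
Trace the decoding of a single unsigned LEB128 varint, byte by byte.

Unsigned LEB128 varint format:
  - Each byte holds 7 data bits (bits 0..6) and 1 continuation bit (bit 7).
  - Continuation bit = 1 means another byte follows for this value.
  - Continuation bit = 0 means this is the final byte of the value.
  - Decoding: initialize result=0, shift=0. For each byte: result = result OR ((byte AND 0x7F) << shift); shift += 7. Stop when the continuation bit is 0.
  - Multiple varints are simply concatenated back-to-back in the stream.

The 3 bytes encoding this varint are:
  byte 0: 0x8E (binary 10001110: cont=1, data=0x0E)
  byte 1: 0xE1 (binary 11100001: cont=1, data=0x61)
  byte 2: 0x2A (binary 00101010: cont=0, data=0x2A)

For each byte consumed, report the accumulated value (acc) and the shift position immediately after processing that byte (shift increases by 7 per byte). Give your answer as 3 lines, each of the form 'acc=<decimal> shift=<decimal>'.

byte 0=0x8E: payload=0x0E=14, contrib = 14<<0 = 14; acc -> 14, shift -> 7
byte 1=0xE1: payload=0x61=97, contrib = 97<<7 = 12416; acc -> 12430, shift -> 14
byte 2=0x2A: payload=0x2A=42, contrib = 42<<14 = 688128; acc -> 700558, shift -> 21

Answer: acc=14 shift=7
acc=12430 shift=14
acc=700558 shift=21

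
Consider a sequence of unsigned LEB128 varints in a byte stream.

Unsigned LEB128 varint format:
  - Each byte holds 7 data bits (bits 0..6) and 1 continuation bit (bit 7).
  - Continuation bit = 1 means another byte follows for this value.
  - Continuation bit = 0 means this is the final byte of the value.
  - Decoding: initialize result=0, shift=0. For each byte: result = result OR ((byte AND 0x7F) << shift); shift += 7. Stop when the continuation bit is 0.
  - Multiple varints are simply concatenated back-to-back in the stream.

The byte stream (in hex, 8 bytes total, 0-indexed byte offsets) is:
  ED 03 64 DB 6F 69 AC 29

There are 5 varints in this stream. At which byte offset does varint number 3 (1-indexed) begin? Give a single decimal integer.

  byte[0]=0xED cont=1 payload=0x6D=109: acc |= 109<<0 -> acc=109 shift=7
  byte[1]=0x03 cont=0 payload=0x03=3: acc |= 3<<7 -> acc=493 shift=14 [end]
Varint 1: bytes[0:2] = ED 03 -> value 493 (2 byte(s))
  byte[2]=0x64 cont=0 payload=0x64=100: acc |= 100<<0 -> acc=100 shift=7 [end]
Varint 2: bytes[2:3] = 64 -> value 100 (1 byte(s))
  byte[3]=0xDB cont=1 payload=0x5B=91: acc |= 91<<0 -> acc=91 shift=7
  byte[4]=0x6F cont=0 payload=0x6F=111: acc |= 111<<7 -> acc=14299 shift=14 [end]
Varint 3: bytes[3:5] = DB 6F -> value 14299 (2 byte(s))
  byte[5]=0x69 cont=0 payload=0x69=105: acc |= 105<<0 -> acc=105 shift=7 [end]
Varint 4: bytes[5:6] = 69 -> value 105 (1 byte(s))
  byte[6]=0xAC cont=1 payload=0x2C=44: acc |= 44<<0 -> acc=44 shift=7
  byte[7]=0x29 cont=0 payload=0x29=41: acc |= 41<<7 -> acc=5292 shift=14 [end]
Varint 5: bytes[6:8] = AC 29 -> value 5292 (2 byte(s))

Answer: 3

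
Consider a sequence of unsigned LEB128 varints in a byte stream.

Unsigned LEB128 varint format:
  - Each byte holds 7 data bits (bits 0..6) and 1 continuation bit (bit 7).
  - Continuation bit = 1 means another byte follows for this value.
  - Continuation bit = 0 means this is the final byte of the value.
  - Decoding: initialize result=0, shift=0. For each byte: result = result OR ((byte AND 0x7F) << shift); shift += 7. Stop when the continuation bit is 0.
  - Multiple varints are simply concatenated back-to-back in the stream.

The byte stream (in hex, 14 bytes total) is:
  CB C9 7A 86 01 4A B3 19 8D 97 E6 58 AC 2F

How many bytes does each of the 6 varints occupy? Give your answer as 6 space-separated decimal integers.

  byte[0]=0xCB cont=1 payload=0x4B=75: acc |= 75<<0 -> acc=75 shift=7
  byte[1]=0xC9 cont=1 payload=0x49=73: acc |= 73<<7 -> acc=9419 shift=14
  byte[2]=0x7A cont=0 payload=0x7A=122: acc |= 122<<14 -> acc=2008267 shift=21 [end]
Varint 1: bytes[0:3] = CB C9 7A -> value 2008267 (3 byte(s))
  byte[3]=0x86 cont=1 payload=0x06=6: acc |= 6<<0 -> acc=6 shift=7
  byte[4]=0x01 cont=0 payload=0x01=1: acc |= 1<<7 -> acc=134 shift=14 [end]
Varint 2: bytes[3:5] = 86 01 -> value 134 (2 byte(s))
  byte[5]=0x4A cont=0 payload=0x4A=74: acc |= 74<<0 -> acc=74 shift=7 [end]
Varint 3: bytes[5:6] = 4A -> value 74 (1 byte(s))
  byte[6]=0xB3 cont=1 payload=0x33=51: acc |= 51<<0 -> acc=51 shift=7
  byte[7]=0x19 cont=0 payload=0x19=25: acc |= 25<<7 -> acc=3251 shift=14 [end]
Varint 4: bytes[6:8] = B3 19 -> value 3251 (2 byte(s))
  byte[8]=0x8D cont=1 payload=0x0D=13: acc |= 13<<0 -> acc=13 shift=7
  byte[9]=0x97 cont=1 payload=0x17=23: acc |= 23<<7 -> acc=2957 shift=14
  byte[10]=0xE6 cont=1 payload=0x66=102: acc |= 102<<14 -> acc=1674125 shift=21
  byte[11]=0x58 cont=0 payload=0x58=88: acc |= 88<<21 -> acc=186223501 shift=28 [end]
Varint 5: bytes[8:12] = 8D 97 E6 58 -> value 186223501 (4 byte(s))
  byte[12]=0xAC cont=1 payload=0x2C=44: acc |= 44<<0 -> acc=44 shift=7
  byte[13]=0x2F cont=0 payload=0x2F=47: acc |= 47<<7 -> acc=6060 shift=14 [end]
Varint 6: bytes[12:14] = AC 2F -> value 6060 (2 byte(s))

Answer: 3 2 1 2 4 2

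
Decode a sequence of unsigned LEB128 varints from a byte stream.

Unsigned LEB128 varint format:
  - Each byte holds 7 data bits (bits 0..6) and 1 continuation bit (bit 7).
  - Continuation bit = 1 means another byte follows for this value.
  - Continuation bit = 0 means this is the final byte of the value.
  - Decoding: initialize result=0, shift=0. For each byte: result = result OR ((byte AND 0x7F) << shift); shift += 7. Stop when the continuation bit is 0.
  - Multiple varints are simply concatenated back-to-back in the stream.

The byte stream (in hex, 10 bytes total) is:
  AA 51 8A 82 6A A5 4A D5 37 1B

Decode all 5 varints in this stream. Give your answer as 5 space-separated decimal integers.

Answer: 10410 1736970 9509 7125 27

Derivation:
  byte[0]=0xAA cont=1 payload=0x2A=42: acc |= 42<<0 -> acc=42 shift=7
  byte[1]=0x51 cont=0 payload=0x51=81: acc |= 81<<7 -> acc=10410 shift=14 [end]
Varint 1: bytes[0:2] = AA 51 -> value 10410 (2 byte(s))
  byte[2]=0x8A cont=1 payload=0x0A=10: acc |= 10<<0 -> acc=10 shift=7
  byte[3]=0x82 cont=1 payload=0x02=2: acc |= 2<<7 -> acc=266 shift=14
  byte[4]=0x6A cont=0 payload=0x6A=106: acc |= 106<<14 -> acc=1736970 shift=21 [end]
Varint 2: bytes[2:5] = 8A 82 6A -> value 1736970 (3 byte(s))
  byte[5]=0xA5 cont=1 payload=0x25=37: acc |= 37<<0 -> acc=37 shift=7
  byte[6]=0x4A cont=0 payload=0x4A=74: acc |= 74<<7 -> acc=9509 shift=14 [end]
Varint 3: bytes[5:7] = A5 4A -> value 9509 (2 byte(s))
  byte[7]=0xD5 cont=1 payload=0x55=85: acc |= 85<<0 -> acc=85 shift=7
  byte[8]=0x37 cont=0 payload=0x37=55: acc |= 55<<7 -> acc=7125 shift=14 [end]
Varint 4: bytes[7:9] = D5 37 -> value 7125 (2 byte(s))
  byte[9]=0x1B cont=0 payload=0x1B=27: acc |= 27<<0 -> acc=27 shift=7 [end]
Varint 5: bytes[9:10] = 1B -> value 27 (1 byte(s))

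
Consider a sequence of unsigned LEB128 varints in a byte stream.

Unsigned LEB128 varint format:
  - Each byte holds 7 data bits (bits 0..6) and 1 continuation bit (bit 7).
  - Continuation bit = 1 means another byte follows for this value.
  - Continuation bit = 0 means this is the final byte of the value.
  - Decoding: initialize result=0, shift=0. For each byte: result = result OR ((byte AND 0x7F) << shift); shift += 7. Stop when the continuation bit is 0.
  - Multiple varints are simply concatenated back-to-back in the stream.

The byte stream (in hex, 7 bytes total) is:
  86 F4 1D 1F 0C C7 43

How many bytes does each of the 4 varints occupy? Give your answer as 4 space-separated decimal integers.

  byte[0]=0x86 cont=1 payload=0x06=6: acc |= 6<<0 -> acc=6 shift=7
  byte[1]=0xF4 cont=1 payload=0x74=116: acc |= 116<<7 -> acc=14854 shift=14
  byte[2]=0x1D cont=0 payload=0x1D=29: acc |= 29<<14 -> acc=489990 shift=21 [end]
Varint 1: bytes[0:3] = 86 F4 1D -> value 489990 (3 byte(s))
  byte[3]=0x1F cont=0 payload=0x1F=31: acc |= 31<<0 -> acc=31 shift=7 [end]
Varint 2: bytes[3:4] = 1F -> value 31 (1 byte(s))
  byte[4]=0x0C cont=0 payload=0x0C=12: acc |= 12<<0 -> acc=12 shift=7 [end]
Varint 3: bytes[4:5] = 0C -> value 12 (1 byte(s))
  byte[5]=0xC7 cont=1 payload=0x47=71: acc |= 71<<0 -> acc=71 shift=7
  byte[6]=0x43 cont=0 payload=0x43=67: acc |= 67<<7 -> acc=8647 shift=14 [end]
Varint 4: bytes[5:7] = C7 43 -> value 8647 (2 byte(s))

Answer: 3 1 1 2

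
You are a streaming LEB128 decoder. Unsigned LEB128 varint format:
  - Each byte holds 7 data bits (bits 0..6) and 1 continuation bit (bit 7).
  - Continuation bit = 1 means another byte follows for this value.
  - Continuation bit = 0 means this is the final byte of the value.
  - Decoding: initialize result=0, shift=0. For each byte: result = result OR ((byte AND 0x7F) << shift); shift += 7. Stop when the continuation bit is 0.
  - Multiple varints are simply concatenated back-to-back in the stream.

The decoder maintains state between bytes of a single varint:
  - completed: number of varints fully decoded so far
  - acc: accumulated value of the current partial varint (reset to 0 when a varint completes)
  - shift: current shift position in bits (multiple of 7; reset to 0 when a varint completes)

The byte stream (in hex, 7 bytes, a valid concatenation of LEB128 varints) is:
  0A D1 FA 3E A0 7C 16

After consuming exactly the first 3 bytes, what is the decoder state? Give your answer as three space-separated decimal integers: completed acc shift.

byte[0]=0x0A cont=0 payload=0x0A: varint #1 complete (value=10); reset -> completed=1 acc=0 shift=0
byte[1]=0xD1 cont=1 payload=0x51: acc |= 81<<0 -> completed=1 acc=81 shift=7
byte[2]=0xFA cont=1 payload=0x7A: acc |= 122<<7 -> completed=1 acc=15697 shift=14

Answer: 1 15697 14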